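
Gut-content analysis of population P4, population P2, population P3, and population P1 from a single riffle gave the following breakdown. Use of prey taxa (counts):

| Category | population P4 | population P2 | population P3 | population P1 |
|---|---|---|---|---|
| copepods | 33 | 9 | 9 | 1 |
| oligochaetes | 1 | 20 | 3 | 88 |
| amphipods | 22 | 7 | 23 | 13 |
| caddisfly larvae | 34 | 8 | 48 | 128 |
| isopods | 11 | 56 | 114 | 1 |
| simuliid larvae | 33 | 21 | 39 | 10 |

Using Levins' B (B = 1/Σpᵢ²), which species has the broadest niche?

Proportions for population P4 (n=134): 33/134=0.2463, 1/134=0.0075, 22/134=0.1642, 34/134=0.2537, 11/134=0.0821, 33/134=0.2463
Proportions for population P2 (n=121): 9/121=0.0744, 20/121=0.1653, 7/121=0.0579, 8/121=0.0661, 56/121=0.4628, 21/121=0.1736
Proportions for population P3 (n=236): 9/236=0.0381, 3/236=0.0127, 23/236=0.0975, 48/236=0.2034, 114/236=0.4831, 39/236=0.1653
Proportions for population P1 (n=241): 1/241=0.0041, 88/241=0.3651, 13/241=0.0539, 128/241=0.5311, 1/241=0.0041, 10/241=0.0415
Σp_P4ᵢ² = 0.2463² + 0.0075² + 0.1642² + 0.2537² + 0.0821² + 0.2463² = 0.060664 + 0.000056 + 0.026962 + 0.064364 + 0.006740 + 0.060664 = 0.219450
B_P4 = 1 / 0.219450 = 4.5568
Σp_P2ᵢ² = 0.0744² + 0.1653² + 0.0579² + 0.0661² + 0.4628² + 0.1736² = 0.005535 + 0.027324 + 0.003352 + 0.004369 + 0.214184 + 0.030137 = 0.284901
B_P2 = 1 / 0.284901 = 3.5100
Σp_P3ᵢ² = 0.0381² + 0.0127² + 0.0975² + 0.2034² + 0.4831² + 0.1653² = 0.001452 + 0.000161 + 0.009506 + 0.041372 + 0.233386 + 0.027324 = 0.313201
B_P3 = 1 / 0.313201 = 3.1928
Σp_P1ᵢ² = 0.0041² + 0.3651² + 0.0539² + 0.5311² + 0.0041² + 0.0415² = 0.000017 + 0.133298 + 0.002905 + 0.282067 + 0.000017 + 0.001722 = 0.420026
B_P1 = 1 / 0.420026 = 2.3808
Highest B → broadest niche (most generalist): population P4 (B = 4.56).

population P4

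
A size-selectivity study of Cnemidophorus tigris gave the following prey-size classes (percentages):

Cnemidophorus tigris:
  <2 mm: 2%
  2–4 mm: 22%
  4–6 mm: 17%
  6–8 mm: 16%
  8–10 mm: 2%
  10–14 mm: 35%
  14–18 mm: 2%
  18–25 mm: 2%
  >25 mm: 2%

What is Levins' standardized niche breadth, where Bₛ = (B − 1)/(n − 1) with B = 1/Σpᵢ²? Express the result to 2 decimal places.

Convert percentages to proportions (divide by 100).
Σpᵢ² = 0.02² + 0.22² + 0.17² + 0.16² + 0.02² + 0.35² + 0.02² + 0.02² + 0.02² = 0.0004 + 0.0484 + 0.0289 + 0.0256 + 0.0004 + 0.1225 + 0.0004 + 0.0004 + 0.0004 = 0.2274
B = 1 / 0.2274 = 4.3975
Bₛ = (B − 1)/(n − 1) = (4.3975 − 1)/(9 − 1) = 3.3975/8 = 0.4247

0.42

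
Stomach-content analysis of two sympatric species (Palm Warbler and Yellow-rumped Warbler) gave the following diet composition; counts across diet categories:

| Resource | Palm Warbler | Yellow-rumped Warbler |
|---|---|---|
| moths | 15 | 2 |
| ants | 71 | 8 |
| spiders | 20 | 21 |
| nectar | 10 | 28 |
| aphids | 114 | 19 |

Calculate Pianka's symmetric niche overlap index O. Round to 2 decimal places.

Proportions for Palm Warbler (n=230): 15/230=0.0652, 71/230=0.3087, 20/230=0.0870, 10/230=0.0435, 114/230=0.4957
Proportions for Yellow-rumped Warbler (n=78): 2/78=0.0256, 8/78=0.1026, 21/78=0.2692, 28/78=0.3590, 19/78=0.2436
Σ p₁ᵢp₂ᵢ = 0.001669 + 0.031673 + 0.023420 + 0.015617 + 0.120753 = 0.193132
Σp_1ᵢ² = 0.0652² + 0.3087² + 0.0870² + 0.0435² + 0.4957² = 0.004251 + 0.095296 + 0.007569 + 0.001892 + 0.245718 = 0.354726
Σp_2ᵢ² = 0.0256² + 0.1026² + 0.2692² + 0.3590² + 0.2436² = 0.000655 + 0.010527 + 0.072469 + 0.128881 + 0.059341 = 0.271873
O = 0.193132 / √(0.354726 × 0.271873) = 0.193132 / 0.3105486 = 0.6219

0.62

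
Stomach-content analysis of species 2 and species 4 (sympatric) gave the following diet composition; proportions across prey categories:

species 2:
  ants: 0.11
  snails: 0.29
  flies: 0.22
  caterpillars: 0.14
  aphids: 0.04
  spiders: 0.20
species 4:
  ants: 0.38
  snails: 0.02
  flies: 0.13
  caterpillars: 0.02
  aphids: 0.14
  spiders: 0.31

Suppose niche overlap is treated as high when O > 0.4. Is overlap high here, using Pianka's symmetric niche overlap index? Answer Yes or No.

Yes

Σ p₁ᵢp₂ᵢ = 0.0418 + 0.0058 + 0.0286 + 0.0028 + 0.0056 + 0.0620 = 0.1466
Σp_1ᵢ² = 0.11² + 0.29² + 0.22² + 0.14² + 0.04² + 0.20² = 0.0121 + 0.0841 + 0.0484 + 0.0196 + 0.0016 + 0.0400 = 0.2058
Σp_2ᵢ² = 0.38² + 0.02² + 0.13² + 0.02² + 0.14² + 0.31² = 0.1444 + 0.0004 + 0.0169 + 0.0004 + 0.0196 + 0.0961 = 0.2778
O = 0.1466 / √(0.2058 × 0.2778) = 0.1466 / 0.23911 = 0.6131
O = 0.6131 > 0.4 → Yes.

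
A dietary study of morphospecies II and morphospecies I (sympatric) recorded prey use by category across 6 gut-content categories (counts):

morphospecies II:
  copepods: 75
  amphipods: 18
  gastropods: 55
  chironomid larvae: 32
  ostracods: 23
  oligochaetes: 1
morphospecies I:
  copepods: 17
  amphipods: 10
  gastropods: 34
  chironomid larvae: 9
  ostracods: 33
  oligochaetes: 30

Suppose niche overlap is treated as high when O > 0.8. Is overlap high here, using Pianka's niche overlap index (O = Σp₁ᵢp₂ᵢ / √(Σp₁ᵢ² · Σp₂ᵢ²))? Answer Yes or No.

Proportions for morphospecies II (n=204): 75/204=0.3676, 18/204=0.0882, 55/204=0.2696, 32/204=0.1569, 23/204=0.1127, 1/204=0.0049
Proportions for morphospecies I (n=133): 17/133=0.1278, 10/133=0.0752, 34/133=0.2556, 9/133=0.0677, 33/133=0.2481, 30/133=0.2256
Σ p₁ᵢp₂ᵢ = 0.046979 + 0.006633 + 0.068910 + 0.010622 + 0.027961 + 0.001105 = 0.162210
Σp_1ᵢ² = 0.3676² + 0.0882² + 0.2696² + 0.1569² + 0.1127² + 0.0049² = 0.135130 + 0.007779 + 0.072684 + 0.024618 + 0.012701 + 0.000024 = 0.252936
Σp_2ᵢ² = 0.1278² + 0.0752² + 0.2556² + 0.0677² + 0.2481² + 0.2256² = 0.016333 + 0.005655 + 0.065331 + 0.004583 + 0.061554 + 0.050895 = 0.204351
O = 0.162210 / √(0.252936 × 0.204351) = 0.162210 / 0.2273493 = 0.7135
O = 0.7135 < 0.8 → No.

No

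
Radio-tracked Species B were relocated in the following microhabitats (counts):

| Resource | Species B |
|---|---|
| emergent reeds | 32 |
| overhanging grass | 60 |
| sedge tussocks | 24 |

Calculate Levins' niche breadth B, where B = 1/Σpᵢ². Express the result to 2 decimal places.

2.59

Proportions for Species B (n=116): 32/116=0.2759, 60/116=0.5172, 24/116=0.2069
Σpᵢ² = 0.2759² + 0.5172² + 0.2069² = 0.076121 + 0.267496 + 0.042808 = 0.386425
B = 1 / 0.386425 = 2.5878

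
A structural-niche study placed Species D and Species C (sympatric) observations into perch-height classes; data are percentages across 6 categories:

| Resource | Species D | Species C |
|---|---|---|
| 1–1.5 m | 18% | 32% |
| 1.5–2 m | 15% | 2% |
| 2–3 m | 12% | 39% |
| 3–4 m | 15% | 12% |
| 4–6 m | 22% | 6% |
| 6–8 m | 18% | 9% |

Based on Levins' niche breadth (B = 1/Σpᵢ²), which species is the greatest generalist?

Convert percentages to proportions (divide by 100).
Σp_Dᵢ² = 0.18² + 0.15² + 0.12² + 0.15² + 0.22² + 0.18² = 0.0324 + 0.0225 + 0.0144 + 0.0225 + 0.0484 + 0.0324 = 0.1726
B_D = 1 / 0.1726 = 5.7937
Σp_Cᵢ² = 0.32² + 0.02² + 0.39² + 0.12² + 0.06² + 0.09² = 0.1024 + 0.0004 + 0.1521 + 0.0144 + 0.0036 + 0.0081 = 0.2810
B_C = 1 / 0.2810 = 3.5587
Highest B → broadest niche (most generalist): Species D (B = 5.79).

Species D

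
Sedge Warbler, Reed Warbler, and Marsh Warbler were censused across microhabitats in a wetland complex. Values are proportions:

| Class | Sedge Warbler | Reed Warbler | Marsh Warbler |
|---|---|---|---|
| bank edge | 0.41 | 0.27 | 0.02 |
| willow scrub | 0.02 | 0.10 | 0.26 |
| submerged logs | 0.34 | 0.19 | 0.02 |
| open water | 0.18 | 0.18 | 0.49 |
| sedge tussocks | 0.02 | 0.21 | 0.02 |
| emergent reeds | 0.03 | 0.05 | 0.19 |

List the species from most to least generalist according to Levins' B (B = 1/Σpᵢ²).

Σp_Sedgᵢ² = 0.41² + 0.02² + 0.34² + 0.18² + 0.02² + 0.03² = 0.1681 + 0.0004 + 0.1156 + 0.0324 + 0.0004 + 0.0009 = 0.3178
B_Sedg = 1 / 0.3178 = 3.1466
Σp_Reedᵢ² = 0.27² + 0.10² + 0.19² + 0.18² + 0.21² + 0.05² = 0.0729 + 0.0100 + 0.0361 + 0.0324 + 0.0441 + 0.0025 = 0.1980
B_Reed = 1 / 0.1980 = 5.0505
Σp_Marsᵢ² = 0.02² + 0.26² + 0.02² + 0.49² + 0.02² + 0.19² = 0.0004 + 0.0676 + 0.0004 + 0.2401 + 0.0004 + 0.0361 = 0.3450
B_Mars = 1 / 0.3450 = 2.8986
Ranking by B (broadest → narrowest): Reed Warbler (5.05) > Sedge Warbler (3.15) > Marsh Warbler (2.90)

Reed Warbler > Sedge Warbler > Marsh Warbler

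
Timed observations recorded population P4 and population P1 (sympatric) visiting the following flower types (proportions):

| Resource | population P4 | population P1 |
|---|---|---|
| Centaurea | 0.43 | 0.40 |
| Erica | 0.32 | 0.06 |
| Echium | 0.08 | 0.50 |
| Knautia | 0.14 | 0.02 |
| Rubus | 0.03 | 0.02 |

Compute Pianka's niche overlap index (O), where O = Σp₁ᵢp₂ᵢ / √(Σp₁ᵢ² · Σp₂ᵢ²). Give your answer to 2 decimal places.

0.65

Σ p₁ᵢp₂ᵢ = 0.1720 + 0.0192 + 0.0400 + 0.0028 + 0.0006 = 0.2346
Σp_1ᵢ² = 0.43² + 0.32² + 0.08² + 0.14² + 0.03² = 0.1849 + 0.1024 + 0.0064 + 0.0196 + 0.0009 = 0.3142
Σp_2ᵢ² = 0.40² + 0.06² + 0.50² + 0.02² + 0.02² = 0.1600 + 0.0036 + 0.2500 + 0.0004 + 0.0004 = 0.4144
O = 0.2346 / √(0.3142 × 0.4144) = 0.2346 / 0.36084 = 0.6501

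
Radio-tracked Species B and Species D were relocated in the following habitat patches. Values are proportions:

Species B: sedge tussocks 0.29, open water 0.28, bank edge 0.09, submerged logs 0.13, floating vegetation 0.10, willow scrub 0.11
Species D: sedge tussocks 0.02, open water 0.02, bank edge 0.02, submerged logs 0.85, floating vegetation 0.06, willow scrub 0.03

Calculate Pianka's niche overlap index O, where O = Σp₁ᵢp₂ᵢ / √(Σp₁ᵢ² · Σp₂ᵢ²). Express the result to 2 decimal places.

0.34

Σ p₁ᵢp₂ᵢ = 0.0058 + 0.0056 + 0.0018 + 0.1105 + 0.0060 + 0.0033 = 0.1330
Σp_1ᵢ² = 0.29² + 0.28² + 0.09² + 0.13² + 0.10² + 0.11² = 0.0841 + 0.0784 + 0.0081 + 0.0169 + 0.0100 + 0.0121 = 0.2096
Σp_2ᵢ² = 0.02² + 0.02² + 0.02² + 0.85² + 0.06² + 0.03² = 0.0004 + 0.0004 + 0.0004 + 0.7225 + 0.0036 + 0.0009 = 0.7282
O = 0.1330 / √(0.2096 × 0.7282) = 0.1330 / 0.39068 = 0.3404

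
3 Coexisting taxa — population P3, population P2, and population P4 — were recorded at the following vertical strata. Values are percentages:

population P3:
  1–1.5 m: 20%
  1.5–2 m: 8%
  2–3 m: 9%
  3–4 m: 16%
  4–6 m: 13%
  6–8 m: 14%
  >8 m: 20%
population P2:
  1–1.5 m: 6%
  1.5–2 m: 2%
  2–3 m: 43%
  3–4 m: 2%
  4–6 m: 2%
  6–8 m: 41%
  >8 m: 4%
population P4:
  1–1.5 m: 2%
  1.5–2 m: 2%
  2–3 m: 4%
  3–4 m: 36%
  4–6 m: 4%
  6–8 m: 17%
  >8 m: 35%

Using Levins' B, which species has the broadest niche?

population P3

Convert percentages to proportions (divide by 100).
Σp_P3ᵢ² = 0.20² + 0.08² + 0.09² + 0.16² + 0.13² + 0.14² + 0.20² = 0.0400 + 0.0064 + 0.0081 + 0.0256 + 0.0169 + 0.0196 + 0.0400 = 0.1566
B_P3 = 1 / 0.1566 = 6.3857
Σp_P2ᵢ² = 0.06² + 0.02² + 0.43² + 0.02² + 0.02² + 0.41² + 0.04² = 0.0036 + 0.0004 + 0.1849 + 0.0004 + 0.0004 + 0.1681 + 0.0016 = 0.3594
B_P2 = 1 / 0.3594 = 2.7824
Σp_P4ᵢ² = 0.02² + 0.02² + 0.04² + 0.36² + 0.04² + 0.17² + 0.35² = 0.0004 + 0.0004 + 0.0016 + 0.1296 + 0.0016 + 0.0289 + 0.1225 = 0.2850
B_P4 = 1 / 0.2850 = 3.5088
Highest B → broadest niche (most generalist): population P3 (B = 6.39).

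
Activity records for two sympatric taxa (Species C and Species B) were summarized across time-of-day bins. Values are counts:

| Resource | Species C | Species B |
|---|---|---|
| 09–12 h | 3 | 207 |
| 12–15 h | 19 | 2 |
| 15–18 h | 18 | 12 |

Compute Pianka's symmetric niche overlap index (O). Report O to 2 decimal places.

Proportions for Species C (n=40): 3/40=0.0750, 19/40=0.4750, 18/40=0.4500
Proportions for Species B (n=221): 207/221=0.9367, 2/221=0.0090, 12/221=0.0543
Σ p₁ᵢp₂ᵢ = 0.070253 + 0.004275 + 0.024435 = 0.098963
Σp_1ᵢ² = 0.0750² + 0.4750² + 0.4500² = 0.005625 + 0.225625 + 0.202500 = 0.433750
Σp_2ᵢ² = 0.9367² + 0.0090² + 0.0543² = 0.877407 + 0.000081 + 0.002948 = 0.880436
O = 0.098963 / √(0.433750 × 0.880436) = 0.098963 / 0.6179718 = 0.1601

0.16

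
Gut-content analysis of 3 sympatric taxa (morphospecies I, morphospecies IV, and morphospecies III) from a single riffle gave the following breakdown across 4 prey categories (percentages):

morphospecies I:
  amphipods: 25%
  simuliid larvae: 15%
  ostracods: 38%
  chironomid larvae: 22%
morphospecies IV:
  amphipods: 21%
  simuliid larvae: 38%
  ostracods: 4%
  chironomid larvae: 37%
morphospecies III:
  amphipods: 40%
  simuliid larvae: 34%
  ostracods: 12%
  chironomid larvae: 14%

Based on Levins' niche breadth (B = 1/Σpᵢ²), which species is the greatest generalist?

morphospecies I

Convert percentages to proportions (divide by 100).
Σp_Iᵢ² = 0.25² + 0.15² + 0.38² + 0.22² = 0.0625 + 0.0225 + 0.1444 + 0.0484 = 0.2778
B_I = 1 / 0.2778 = 3.5997
Σp_IVᵢ² = 0.21² + 0.38² + 0.04² + 0.37² = 0.0441 + 0.1444 + 0.0016 + 0.1369 = 0.3270
B_IV = 1 / 0.3270 = 3.0581
Σp_IIIᵢ² = 0.40² + 0.34² + 0.12² + 0.14² = 0.1600 + 0.1156 + 0.0144 + 0.0196 = 0.3096
B_III = 1 / 0.3096 = 3.2300
Highest B → broadest niche (most generalist): morphospecies I (B = 3.60).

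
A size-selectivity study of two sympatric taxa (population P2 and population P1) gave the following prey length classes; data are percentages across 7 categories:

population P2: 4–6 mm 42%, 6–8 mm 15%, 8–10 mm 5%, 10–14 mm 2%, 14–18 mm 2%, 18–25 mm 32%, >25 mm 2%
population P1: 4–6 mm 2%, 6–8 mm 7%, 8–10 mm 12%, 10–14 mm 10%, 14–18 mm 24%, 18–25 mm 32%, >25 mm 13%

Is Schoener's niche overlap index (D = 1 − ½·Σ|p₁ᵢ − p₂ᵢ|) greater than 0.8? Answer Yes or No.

No

Convert percentages to proportions (divide by 100).
Σ|p₁ᵢ − p₂ᵢ| = 0.40 + 0.08 + 0.07 + 0.08 + 0.22 + 0.00 + 0.11 = 0.96
D = 1 − ½ × 0.96 = 1 − 0.480 = 0.5200
D = 0.5200 < 0.8 → No.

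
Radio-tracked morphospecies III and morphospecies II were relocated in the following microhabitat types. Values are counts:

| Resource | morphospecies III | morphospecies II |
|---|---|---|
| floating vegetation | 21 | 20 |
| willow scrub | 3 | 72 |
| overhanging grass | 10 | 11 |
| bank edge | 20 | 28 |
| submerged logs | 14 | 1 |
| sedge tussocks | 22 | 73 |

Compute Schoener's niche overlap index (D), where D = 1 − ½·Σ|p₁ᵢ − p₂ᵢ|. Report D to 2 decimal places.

0.57

Proportions for morphospecies III (n=90): 21/90=0.2333, 3/90=0.0333, 10/90=0.1111, 20/90=0.2222, 14/90=0.1556, 22/90=0.2444
Proportions for morphospecies II (n=205): 20/205=0.0976, 72/205=0.3512, 11/205=0.0537, 28/205=0.1366, 1/205=0.0049, 73/205=0.3561
Σ|p₁ᵢ − p₂ᵢ| = 0.1357 + 0.3179 + 0.0574 + 0.0856 + 0.1507 + 0.1117 = 0.8590
D = 1 − ½ × 0.8590 = 1 − 0.42950 = 0.57050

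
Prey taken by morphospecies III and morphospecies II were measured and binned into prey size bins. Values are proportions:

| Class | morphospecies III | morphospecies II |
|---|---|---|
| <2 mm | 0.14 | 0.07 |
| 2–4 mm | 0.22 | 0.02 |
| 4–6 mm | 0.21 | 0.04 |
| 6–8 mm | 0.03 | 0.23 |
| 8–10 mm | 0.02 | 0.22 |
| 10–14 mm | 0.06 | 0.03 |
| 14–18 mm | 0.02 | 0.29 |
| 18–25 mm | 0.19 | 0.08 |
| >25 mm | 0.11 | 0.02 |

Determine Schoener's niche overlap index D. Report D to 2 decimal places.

0.33

Σ|p₁ᵢ − p₂ᵢ| = 0.07 + 0.20 + 0.17 + 0.20 + 0.20 + 0.03 + 0.27 + 0.11 + 0.09 = 1.34
D = 1 − ½ × 1.34 = 1 − 0.670 = 0.3300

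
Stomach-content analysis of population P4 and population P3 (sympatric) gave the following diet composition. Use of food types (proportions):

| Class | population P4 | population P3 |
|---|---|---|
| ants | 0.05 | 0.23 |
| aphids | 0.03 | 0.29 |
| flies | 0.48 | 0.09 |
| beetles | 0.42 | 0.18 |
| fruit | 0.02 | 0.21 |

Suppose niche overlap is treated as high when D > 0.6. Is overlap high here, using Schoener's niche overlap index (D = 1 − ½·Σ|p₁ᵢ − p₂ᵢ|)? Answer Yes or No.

Σ|p₁ᵢ − p₂ᵢ| = 0.18 + 0.26 + 0.39 + 0.24 + 0.19 = 1.26
D = 1 − ½ × 1.26 = 1 − 0.630 = 0.3700
D = 0.3700 < 0.6 → No.

No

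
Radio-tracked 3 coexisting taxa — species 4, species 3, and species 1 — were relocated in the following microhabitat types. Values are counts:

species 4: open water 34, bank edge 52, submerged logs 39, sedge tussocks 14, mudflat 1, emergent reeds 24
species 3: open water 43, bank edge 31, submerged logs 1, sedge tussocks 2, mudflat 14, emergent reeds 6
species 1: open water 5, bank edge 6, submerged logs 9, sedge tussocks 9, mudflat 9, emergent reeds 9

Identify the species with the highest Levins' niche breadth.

Proportions for species 4 (n=164): 34/164=0.2073, 52/164=0.3171, 39/164=0.2378, 14/164=0.0854, 1/164=0.0061, 24/164=0.1463
Proportions for species 3 (n=97): 43/97=0.4433, 31/97=0.3196, 1/97=0.0103, 2/97=0.0206, 14/97=0.1443, 6/97=0.0619
Proportions for species 1 (n=47): 5/47=0.1064, 6/47=0.1277, 9/47=0.1915, 9/47=0.1915, 9/47=0.1915, 9/47=0.1915
Σp_4ᵢ² = 0.2073² + 0.3171² + 0.2378² + 0.0854² + 0.0061² + 0.1463² = 0.042973 + 0.100552 + 0.056549 + 0.007293 + 0.000037 + 0.021404 = 0.228808
B_4 = 1 / 0.228808 = 4.3705
Σp_3ᵢ² = 0.4433² + 0.3196² + 0.0103² + 0.0206² + 0.1443² + 0.0619² = 0.196515 + 0.102144 + 0.000106 + 0.000424 + 0.020822 + 0.003832 = 0.323843
B_3 = 1 / 0.323843 = 3.0879
Σp_1ᵢ² = 0.1064² + 0.1277² + 0.1915² + 0.1915² + 0.1915² + 0.1915² = 0.011321 + 0.016307 + 0.036672 + 0.036672 + 0.036672 + 0.036672 = 0.174316
B_1 = 1 / 0.174316 = 5.7367
Highest B → broadest niche (most generalist): species 1 (B = 5.74).

species 1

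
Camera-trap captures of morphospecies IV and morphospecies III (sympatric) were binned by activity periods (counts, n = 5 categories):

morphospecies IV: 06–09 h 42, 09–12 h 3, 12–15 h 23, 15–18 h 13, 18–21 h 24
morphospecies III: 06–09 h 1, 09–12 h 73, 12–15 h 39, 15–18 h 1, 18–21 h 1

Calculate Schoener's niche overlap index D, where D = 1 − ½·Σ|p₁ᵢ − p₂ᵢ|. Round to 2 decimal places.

0.27

Proportions for morphospecies IV (n=105): 42/105=0.4000, 3/105=0.0286, 23/105=0.2190, 13/105=0.1238, 24/105=0.2286
Proportions for morphospecies III (n=115): 1/115=0.0087, 73/115=0.6348, 39/115=0.3391, 1/115=0.0087, 1/115=0.0087
Σ|p₁ᵢ − p₂ᵢ| = 0.3913 + 0.6062 + 0.1201 + 0.1151 + 0.2199 = 1.4526
D = 1 − ½ × 1.4526 = 1 − 0.72630 = 0.27370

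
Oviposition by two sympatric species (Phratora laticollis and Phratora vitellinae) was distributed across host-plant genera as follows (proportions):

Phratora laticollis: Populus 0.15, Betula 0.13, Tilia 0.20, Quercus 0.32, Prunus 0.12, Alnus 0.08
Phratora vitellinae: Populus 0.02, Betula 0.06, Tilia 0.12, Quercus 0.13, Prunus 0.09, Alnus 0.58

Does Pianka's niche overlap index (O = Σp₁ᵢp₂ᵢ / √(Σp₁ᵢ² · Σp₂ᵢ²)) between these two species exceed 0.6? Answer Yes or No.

Σ p₁ᵢp₂ᵢ = 0.0030 + 0.0078 + 0.0240 + 0.0416 + 0.0108 + 0.0464 = 0.1336
Σp_1ᵢ² = 0.15² + 0.13² + 0.20² + 0.32² + 0.12² + 0.08² = 0.0225 + 0.0169 + 0.0400 + 0.1024 + 0.0144 + 0.0064 = 0.2026
Σp_2ᵢ² = 0.02² + 0.06² + 0.12² + 0.13² + 0.09² + 0.58² = 0.0004 + 0.0036 + 0.0144 + 0.0169 + 0.0081 + 0.3364 = 0.3798
O = 0.1336 / √(0.2026 × 0.3798) = 0.1336 / 0.27739 = 0.4816
O = 0.4816 < 0.6 → No.

No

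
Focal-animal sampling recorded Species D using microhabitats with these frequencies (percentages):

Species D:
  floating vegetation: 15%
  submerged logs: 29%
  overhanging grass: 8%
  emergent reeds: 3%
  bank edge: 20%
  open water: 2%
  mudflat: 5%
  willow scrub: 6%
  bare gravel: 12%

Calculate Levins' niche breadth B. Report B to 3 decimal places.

Convert percentages to proportions (divide by 100).
Σpᵢ² = 0.15² + 0.29² + 0.08² + 0.03² + 0.20² + 0.02² + 0.05² + 0.06² + 0.12² = 0.0225 + 0.0841 + 0.0064 + 0.0009 + 0.0400 + 0.0004 + 0.0025 + 0.0036 + 0.0144 = 0.1748
B = 1 / 0.1748 = 5.72082

5.721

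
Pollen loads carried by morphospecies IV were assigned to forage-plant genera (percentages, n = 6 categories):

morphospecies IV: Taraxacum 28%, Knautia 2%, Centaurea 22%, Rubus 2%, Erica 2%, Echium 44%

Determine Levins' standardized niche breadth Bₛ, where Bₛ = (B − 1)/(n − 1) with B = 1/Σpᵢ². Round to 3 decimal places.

Convert percentages to proportions (divide by 100).
Σpᵢ² = 0.28² + 0.02² + 0.22² + 0.02² + 0.02² + 0.44² = 0.0784 + 0.0004 + 0.0484 + 0.0004 + 0.0004 + 0.1936 = 0.3216
B = 1 / 0.3216 = 3.10945
Bₛ = (B − 1)/(n − 1) = (3.10945 − 1)/(6 − 1) = 2.10945/5 = 0.42189

0.422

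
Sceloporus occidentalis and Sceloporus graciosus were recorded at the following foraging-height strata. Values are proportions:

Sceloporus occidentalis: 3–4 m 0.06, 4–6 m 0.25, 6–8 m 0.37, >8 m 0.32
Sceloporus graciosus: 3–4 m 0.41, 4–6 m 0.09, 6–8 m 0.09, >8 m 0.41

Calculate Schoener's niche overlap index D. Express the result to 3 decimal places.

0.560

Σ|p₁ᵢ − p₂ᵢ| = 0.35 + 0.16 + 0.28 + 0.09 = 0.88
D = 1 − ½ × 0.88 = 1 − 0.440 = 0.56000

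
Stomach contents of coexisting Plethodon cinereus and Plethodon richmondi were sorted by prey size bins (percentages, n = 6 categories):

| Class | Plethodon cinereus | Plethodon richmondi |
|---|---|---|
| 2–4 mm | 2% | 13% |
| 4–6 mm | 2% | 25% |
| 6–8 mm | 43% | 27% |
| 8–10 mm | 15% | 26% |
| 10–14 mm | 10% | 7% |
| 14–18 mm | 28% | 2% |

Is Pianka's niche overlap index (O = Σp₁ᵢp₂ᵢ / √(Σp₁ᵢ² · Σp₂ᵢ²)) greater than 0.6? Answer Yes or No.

Convert percentages to proportions (divide by 100).
Σ p₁ᵢp₂ᵢ = 0.0026 + 0.0050 + 0.1161 + 0.0390 + 0.0070 + 0.0056 = 0.1753
Σp_1ᵢ² = 0.02² + 0.02² + 0.43² + 0.15² + 0.10² + 0.28² = 0.0004 + 0.0004 + 0.1849 + 0.0225 + 0.0100 + 0.0784 = 0.2966
Σp_2ᵢ² = 0.13² + 0.25² + 0.27² + 0.26² + 0.07² + 0.02² = 0.0169 + 0.0625 + 0.0729 + 0.0676 + 0.0049 + 0.0004 = 0.2252
O = 0.1753 / √(0.2966 × 0.2252) = 0.1753 / 0.25845 = 0.6783
O = 0.6783 > 0.6 → Yes.

Yes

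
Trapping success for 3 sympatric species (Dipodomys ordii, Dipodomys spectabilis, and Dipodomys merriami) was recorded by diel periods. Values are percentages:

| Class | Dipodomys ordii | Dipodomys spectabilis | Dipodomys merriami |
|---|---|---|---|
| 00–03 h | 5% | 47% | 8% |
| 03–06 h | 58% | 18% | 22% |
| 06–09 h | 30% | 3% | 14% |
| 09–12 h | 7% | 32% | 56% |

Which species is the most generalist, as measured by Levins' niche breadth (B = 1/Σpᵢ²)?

Dipodomys spectabilis

Convert percentages to proportions (divide by 100).
Σp_ordiᵢ² = 0.05² + 0.58² + 0.30² + 0.07² = 0.0025 + 0.3364 + 0.0900 + 0.0049 = 0.4338
B_ordi = 1 / 0.4338 = 2.3052
Σp_specᵢ² = 0.47² + 0.18² + 0.03² + 0.32² = 0.2209 + 0.0324 + 0.0009 + 0.1024 = 0.3566
B_spec = 1 / 0.3566 = 2.8043
Σp_merrᵢ² = 0.08² + 0.22² + 0.14² + 0.56² = 0.0064 + 0.0484 + 0.0196 + 0.3136 = 0.3880
B_merr = 1 / 0.3880 = 2.5773
Highest B → broadest niche (most generalist): Dipodomys spectabilis (B = 2.80).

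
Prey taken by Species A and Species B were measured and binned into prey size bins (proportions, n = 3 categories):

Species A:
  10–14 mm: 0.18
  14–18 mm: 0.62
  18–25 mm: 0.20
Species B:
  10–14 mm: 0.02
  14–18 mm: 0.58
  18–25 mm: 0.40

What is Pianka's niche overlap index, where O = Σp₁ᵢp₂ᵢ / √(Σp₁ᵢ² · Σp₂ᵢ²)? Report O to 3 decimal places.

Σ p₁ᵢp₂ᵢ = 0.0036 + 0.3596 + 0.0800 = 0.4432
Σp_1ᵢ² = 0.18² + 0.62² + 0.20² = 0.0324 + 0.3844 + 0.0400 = 0.4568
Σp_2ᵢ² = 0.02² + 0.58² + 0.40² = 0.0004 + 0.3364 + 0.1600 = 0.4968
O = 0.4432 / √(0.4568 × 0.4968) = 0.4432 / 0.476380 = 0.93035

0.930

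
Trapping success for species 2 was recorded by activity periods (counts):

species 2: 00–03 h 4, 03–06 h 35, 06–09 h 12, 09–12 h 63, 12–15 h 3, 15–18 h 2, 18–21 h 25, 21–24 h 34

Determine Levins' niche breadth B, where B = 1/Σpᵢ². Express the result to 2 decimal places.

Proportions for species 2 (n=178): 4/178=0.0225, 35/178=0.1966, 12/178=0.0674, 63/178=0.3539, 3/178=0.0169, 2/178=0.0112, 25/178=0.1404, 34/178=0.1910
Σpᵢ² = 0.0225² + 0.1966² + 0.0674² + 0.3539² + 0.0169² + 0.0112² + 0.1404² + 0.1910² = 0.000506 + 0.038652 + 0.004543 + 0.125245 + 0.000286 + 0.000125 + 0.019712 + 0.036481 = 0.225550
B = 1 / 0.225550 = 4.4336

4.43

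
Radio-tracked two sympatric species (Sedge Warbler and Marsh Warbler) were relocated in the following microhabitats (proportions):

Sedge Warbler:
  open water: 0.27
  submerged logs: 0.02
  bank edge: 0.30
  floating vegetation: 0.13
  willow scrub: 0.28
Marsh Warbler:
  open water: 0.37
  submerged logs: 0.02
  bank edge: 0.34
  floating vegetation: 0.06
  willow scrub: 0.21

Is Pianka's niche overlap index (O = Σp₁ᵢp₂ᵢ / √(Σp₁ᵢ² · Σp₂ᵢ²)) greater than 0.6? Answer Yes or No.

Σ p₁ᵢp₂ᵢ = 0.0999 + 0.0004 + 0.1020 + 0.0078 + 0.0588 = 0.2689
Σp_1ᵢ² = 0.27² + 0.02² + 0.30² + 0.13² + 0.28² = 0.0729 + 0.0004 + 0.0900 + 0.0169 + 0.0784 = 0.2586
Σp_2ᵢ² = 0.37² + 0.02² + 0.34² + 0.06² + 0.21² = 0.1369 + 0.0004 + 0.1156 + 0.0036 + 0.0441 = 0.3006
O = 0.2689 / √(0.2586 × 0.3006) = 0.2689 / 0.27881 = 0.9645
O = 0.9645 > 0.6 → Yes.

Yes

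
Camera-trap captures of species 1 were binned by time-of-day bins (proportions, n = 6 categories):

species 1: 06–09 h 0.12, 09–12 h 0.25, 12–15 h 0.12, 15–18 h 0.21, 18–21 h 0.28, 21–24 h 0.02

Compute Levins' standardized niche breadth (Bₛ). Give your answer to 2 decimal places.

0.73

Σpᵢ² = 0.12² + 0.25² + 0.12² + 0.21² + 0.28² + 0.02² = 0.0144 + 0.0625 + 0.0144 + 0.0441 + 0.0784 + 0.0004 = 0.2142
B = 1 / 0.2142 = 4.6685
Bₛ = (B − 1)/(n − 1) = (4.6685 − 1)/(6 − 1) = 3.6685/5 = 0.7337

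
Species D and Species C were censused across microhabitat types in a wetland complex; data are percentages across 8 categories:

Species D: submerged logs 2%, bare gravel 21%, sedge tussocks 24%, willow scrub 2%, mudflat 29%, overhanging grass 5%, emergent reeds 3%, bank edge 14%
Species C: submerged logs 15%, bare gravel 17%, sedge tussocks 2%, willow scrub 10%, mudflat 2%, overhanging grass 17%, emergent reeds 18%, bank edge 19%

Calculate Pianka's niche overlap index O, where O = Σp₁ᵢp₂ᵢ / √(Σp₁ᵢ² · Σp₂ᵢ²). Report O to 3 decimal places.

Convert percentages to proportions (divide by 100).
Σ p₁ᵢp₂ᵢ = 0.0030 + 0.0357 + 0.0048 + 0.0020 + 0.0058 + 0.0085 + 0.0054 + 0.0266 = 0.0918
Σp_1ᵢ² = 0.02² + 0.21² + 0.24² + 0.02² + 0.29² + 0.05² + 0.03² + 0.14² = 0.0004 + 0.0441 + 0.0576 + 0.0004 + 0.0841 + 0.0025 + 0.0009 + 0.0196 = 0.2096
Σp_2ᵢ² = 0.15² + 0.17² + 0.02² + 0.10² + 0.02² + 0.17² + 0.18² + 0.19² = 0.0225 + 0.0289 + 0.0004 + 0.0100 + 0.0004 + 0.0289 + 0.0324 + 0.0361 = 0.1596
O = 0.0918 / √(0.2096 × 0.1596) = 0.0918 / 0.182899 = 0.50192

0.502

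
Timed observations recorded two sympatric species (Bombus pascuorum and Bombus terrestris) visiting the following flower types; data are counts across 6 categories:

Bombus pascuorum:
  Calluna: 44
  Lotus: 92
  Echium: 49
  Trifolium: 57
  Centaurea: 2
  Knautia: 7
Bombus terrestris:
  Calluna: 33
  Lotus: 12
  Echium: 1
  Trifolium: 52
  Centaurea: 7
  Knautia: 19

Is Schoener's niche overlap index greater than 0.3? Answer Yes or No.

Yes

Proportions for Bombus pascuorum (n=251): 44/251=0.1753, 92/251=0.3665, 49/251=0.1952, 57/251=0.2271, 2/251=0.0080, 7/251=0.0279
Proportions for Bombus terrestris (n=124): 33/124=0.2661, 12/124=0.0968, 1/124=0.0081, 52/124=0.4194, 7/124=0.0565, 19/124=0.1532
Σ|p₁ᵢ − p₂ᵢ| = 0.0908 + 0.2697 + 0.1871 + 0.1923 + 0.0485 + 0.1253 = 0.9137
D = 1 − ½ × 0.9137 = 1 − 0.45685 = 0.54315
D = 0.54315 > 0.3 → Yes.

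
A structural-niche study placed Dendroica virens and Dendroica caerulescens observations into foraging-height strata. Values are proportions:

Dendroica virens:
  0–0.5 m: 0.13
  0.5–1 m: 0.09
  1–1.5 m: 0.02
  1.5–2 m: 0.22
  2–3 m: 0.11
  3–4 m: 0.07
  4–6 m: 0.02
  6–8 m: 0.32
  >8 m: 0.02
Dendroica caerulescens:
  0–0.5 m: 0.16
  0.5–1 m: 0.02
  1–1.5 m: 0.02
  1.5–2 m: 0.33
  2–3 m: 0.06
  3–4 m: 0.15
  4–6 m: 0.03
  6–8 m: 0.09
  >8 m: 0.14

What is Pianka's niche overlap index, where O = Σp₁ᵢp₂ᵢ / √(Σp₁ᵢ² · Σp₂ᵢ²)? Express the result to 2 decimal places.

Σ p₁ᵢp₂ᵢ = 0.0208 + 0.0018 + 0.0004 + 0.0726 + 0.0066 + 0.0105 + 0.0006 + 0.0288 + 0.0028 = 0.1449
Σp_1ᵢ² = 0.13² + 0.09² + 0.02² + 0.22² + 0.11² + 0.07² + 0.02² + 0.32² + 0.02² = 0.0169 + 0.0081 + 0.0004 + 0.0484 + 0.0121 + 0.0049 + 0.0004 + 0.1024 + 0.0004 = 0.1940
Σp_2ᵢ² = 0.16² + 0.02² + 0.02² + 0.33² + 0.06² + 0.15² + 0.03² + 0.09² + 0.14² = 0.0256 + 0.0004 + 0.0004 + 0.1089 + 0.0036 + 0.0225 + 0.0009 + 0.0081 + 0.0196 = 0.1900
O = 0.1449 / √(0.1940 × 0.1900) = 0.1449 / 0.19199 = 0.7547

0.75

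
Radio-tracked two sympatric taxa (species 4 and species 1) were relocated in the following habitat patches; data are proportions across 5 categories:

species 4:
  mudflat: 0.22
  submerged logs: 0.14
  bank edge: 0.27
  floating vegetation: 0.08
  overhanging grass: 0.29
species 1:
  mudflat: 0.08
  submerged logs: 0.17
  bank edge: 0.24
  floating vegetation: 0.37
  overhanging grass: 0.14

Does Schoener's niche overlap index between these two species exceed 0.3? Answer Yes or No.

Yes

Σ|p₁ᵢ − p₂ᵢ| = 0.14 + 0.03 + 0.03 + 0.29 + 0.15 = 0.64
D = 1 − ½ × 0.64 = 1 − 0.320 = 0.6800
D = 0.6800 > 0.3 → Yes.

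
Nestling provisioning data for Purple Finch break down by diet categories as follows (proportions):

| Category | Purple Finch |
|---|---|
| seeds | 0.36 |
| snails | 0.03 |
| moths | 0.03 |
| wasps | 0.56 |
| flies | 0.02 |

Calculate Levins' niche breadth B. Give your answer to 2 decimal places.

2.25

Σpᵢ² = 0.36² + 0.03² + 0.03² + 0.56² + 0.02² = 0.1296 + 0.0009 + 0.0009 + 0.3136 + 0.0004 = 0.4454
B = 1 / 0.4454 = 2.2452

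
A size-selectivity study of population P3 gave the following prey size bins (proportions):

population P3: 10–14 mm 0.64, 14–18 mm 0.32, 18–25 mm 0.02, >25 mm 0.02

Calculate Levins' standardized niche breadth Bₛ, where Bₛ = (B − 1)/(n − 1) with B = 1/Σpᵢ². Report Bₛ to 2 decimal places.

0.32

Σpᵢ² = 0.64² + 0.32² + 0.02² + 0.02² = 0.4096 + 0.1024 + 0.0004 + 0.0004 = 0.5128
B = 1 / 0.5128 = 1.9501
Bₛ = (B − 1)/(n − 1) = (1.9501 − 1)/(4 − 1) = 0.9501/3 = 0.3167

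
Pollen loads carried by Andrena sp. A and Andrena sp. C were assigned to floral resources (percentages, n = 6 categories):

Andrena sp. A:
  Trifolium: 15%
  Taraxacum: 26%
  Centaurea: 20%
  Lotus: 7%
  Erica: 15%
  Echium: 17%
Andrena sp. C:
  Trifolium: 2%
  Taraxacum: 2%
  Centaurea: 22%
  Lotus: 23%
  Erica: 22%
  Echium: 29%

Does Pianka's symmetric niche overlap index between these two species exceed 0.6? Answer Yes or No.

Yes

Convert percentages to proportions (divide by 100).
Σ p₁ᵢp₂ᵢ = 0.0030 + 0.0052 + 0.0440 + 0.0161 + 0.0330 + 0.0493 = 0.1506
Σp_1ᵢ² = 0.15² + 0.26² + 0.20² + 0.07² + 0.15² + 0.17² = 0.0225 + 0.0676 + 0.0400 + 0.0049 + 0.0225 + 0.0289 = 0.1864
Σp_2ᵢ² = 0.02² + 0.02² + 0.22² + 0.23² + 0.22² + 0.29² = 0.0004 + 0.0004 + 0.0484 + 0.0529 + 0.0484 + 0.0841 = 0.2346
O = 0.1506 / √(0.1864 × 0.2346) = 0.1506 / 0.20912 = 0.7202
O = 0.7202 > 0.6 → Yes.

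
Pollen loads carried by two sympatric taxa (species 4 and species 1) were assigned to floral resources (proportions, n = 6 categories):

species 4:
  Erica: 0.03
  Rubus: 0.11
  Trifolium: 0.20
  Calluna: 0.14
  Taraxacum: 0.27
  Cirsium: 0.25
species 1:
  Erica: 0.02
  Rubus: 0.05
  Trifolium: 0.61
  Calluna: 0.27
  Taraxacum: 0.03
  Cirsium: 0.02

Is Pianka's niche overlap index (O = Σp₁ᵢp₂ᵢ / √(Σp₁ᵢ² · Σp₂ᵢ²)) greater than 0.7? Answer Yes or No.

No

Σ p₁ᵢp₂ᵢ = 0.0006 + 0.0055 + 0.1220 + 0.0378 + 0.0081 + 0.0050 = 0.1790
Σp_1ᵢ² = 0.03² + 0.11² + 0.20² + 0.14² + 0.27² + 0.25² = 0.0009 + 0.0121 + 0.0400 + 0.0196 + 0.0729 + 0.0625 = 0.2080
Σp_2ᵢ² = 0.02² + 0.05² + 0.61² + 0.27² + 0.03² + 0.02² = 0.0004 + 0.0025 + 0.3721 + 0.0729 + 0.0009 + 0.0004 = 0.4492
O = 0.1790 / √(0.2080 × 0.4492) = 0.1790 / 0.30567 = 0.5856
O = 0.5856 < 0.7 → No.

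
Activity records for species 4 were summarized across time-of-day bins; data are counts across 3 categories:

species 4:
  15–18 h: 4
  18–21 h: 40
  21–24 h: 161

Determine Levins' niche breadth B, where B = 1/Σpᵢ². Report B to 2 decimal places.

1.53

Proportions for species 4 (n=205): 4/205=0.0195, 40/205=0.1951, 161/205=0.7854
Σpᵢ² = 0.0195² + 0.1951² + 0.7854² = 0.000380 + 0.038064 + 0.616853 = 0.655297
B = 1 / 0.655297 = 1.5260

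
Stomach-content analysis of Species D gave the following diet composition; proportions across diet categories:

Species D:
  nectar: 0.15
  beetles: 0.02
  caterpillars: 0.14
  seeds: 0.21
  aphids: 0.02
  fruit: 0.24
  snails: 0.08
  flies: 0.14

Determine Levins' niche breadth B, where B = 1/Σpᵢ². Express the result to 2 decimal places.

Σpᵢ² = 0.15² + 0.02² + 0.14² + 0.21² + 0.02² + 0.24² + 0.08² + 0.14² = 0.0225 + 0.0004 + 0.0196 + 0.0441 + 0.0004 + 0.0576 + 0.0064 + 0.0196 = 0.1706
B = 1 / 0.1706 = 5.8617

5.86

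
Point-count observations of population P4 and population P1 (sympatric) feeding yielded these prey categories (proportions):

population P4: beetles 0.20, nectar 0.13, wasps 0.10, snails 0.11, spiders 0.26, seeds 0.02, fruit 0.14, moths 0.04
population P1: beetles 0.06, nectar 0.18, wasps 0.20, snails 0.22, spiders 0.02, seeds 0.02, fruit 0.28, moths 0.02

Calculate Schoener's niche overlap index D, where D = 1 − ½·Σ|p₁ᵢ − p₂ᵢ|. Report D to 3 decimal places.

Σ|p₁ᵢ − p₂ᵢ| = 0.14 + 0.05 + 0.10 + 0.11 + 0.24 + 0.00 + 0.14 + 0.02 = 0.80
D = 1 − ½ × 0.80 = 1 − 0.400 = 0.60000

0.600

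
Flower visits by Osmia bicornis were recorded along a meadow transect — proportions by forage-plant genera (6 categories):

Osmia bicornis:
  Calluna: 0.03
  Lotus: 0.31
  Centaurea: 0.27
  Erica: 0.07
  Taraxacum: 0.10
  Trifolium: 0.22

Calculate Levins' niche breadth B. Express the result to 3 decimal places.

Σpᵢ² = 0.03² + 0.31² + 0.27² + 0.07² + 0.10² + 0.22² = 0.0009 + 0.0961 + 0.0729 + 0.0049 + 0.0100 + 0.0484 = 0.2332
B = 1 / 0.2332 = 4.28816

4.288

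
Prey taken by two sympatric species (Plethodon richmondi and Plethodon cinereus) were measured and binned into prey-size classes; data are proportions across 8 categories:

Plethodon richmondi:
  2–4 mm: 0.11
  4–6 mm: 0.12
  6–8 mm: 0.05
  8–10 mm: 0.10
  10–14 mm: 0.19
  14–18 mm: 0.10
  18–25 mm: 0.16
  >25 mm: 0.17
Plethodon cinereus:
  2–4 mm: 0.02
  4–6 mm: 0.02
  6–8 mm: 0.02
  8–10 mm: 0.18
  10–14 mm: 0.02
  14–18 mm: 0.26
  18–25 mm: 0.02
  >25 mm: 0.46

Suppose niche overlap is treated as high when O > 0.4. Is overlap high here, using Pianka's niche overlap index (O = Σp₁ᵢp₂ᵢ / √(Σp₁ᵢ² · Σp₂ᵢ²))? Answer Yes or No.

Σ p₁ᵢp₂ᵢ = 0.0022 + 0.0024 + 0.0010 + 0.0180 + 0.0038 + 0.0260 + 0.0032 + 0.0782 = 0.1348
Σp_1ᵢ² = 0.11² + 0.12² + 0.05² + 0.10² + 0.19² + 0.10² + 0.16² + 0.17² = 0.0121 + 0.0144 + 0.0025 + 0.0100 + 0.0361 + 0.0100 + 0.0256 + 0.0289 = 0.1396
Σp_2ᵢ² = 0.02² + 0.02² + 0.02² + 0.18² + 0.02² + 0.26² + 0.02² + 0.46² = 0.0004 + 0.0004 + 0.0004 + 0.0324 + 0.0004 + 0.0676 + 0.0004 + 0.2116 = 0.3136
O = 0.1348 / √(0.1396 × 0.3136) = 0.1348 / 0.20923 = 0.6443
O = 0.6443 > 0.4 → Yes.

Yes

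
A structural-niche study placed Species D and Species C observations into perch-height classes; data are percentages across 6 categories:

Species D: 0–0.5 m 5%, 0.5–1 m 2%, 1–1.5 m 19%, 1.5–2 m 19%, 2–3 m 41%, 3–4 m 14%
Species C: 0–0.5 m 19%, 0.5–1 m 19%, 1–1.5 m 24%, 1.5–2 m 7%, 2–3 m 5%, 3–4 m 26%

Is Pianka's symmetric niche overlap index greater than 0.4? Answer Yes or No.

Convert percentages to proportions (divide by 100).
Σ p₁ᵢp₂ᵢ = 0.0095 + 0.0038 + 0.0456 + 0.0133 + 0.0205 + 0.0364 = 0.1291
Σp_1ᵢ² = 0.05² + 0.02² + 0.19² + 0.19² + 0.41² + 0.14² = 0.0025 + 0.0004 + 0.0361 + 0.0361 + 0.1681 + 0.0196 = 0.2628
Σp_2ᵢ² = 0.19² + 0.19² + 0.24² + 0.07² + 0.05² + 0.26² = 0.0361 + 0.0361 + 0.0576 + 0.0049 + 0.0025 + 0.0676 = 0.2048
O = 0.1291 / √(0.2628 × 0.2048) = 0.1291 / 0.23199 = 0.5565
O = 0.5565 > 0.4 → Yes.

Yes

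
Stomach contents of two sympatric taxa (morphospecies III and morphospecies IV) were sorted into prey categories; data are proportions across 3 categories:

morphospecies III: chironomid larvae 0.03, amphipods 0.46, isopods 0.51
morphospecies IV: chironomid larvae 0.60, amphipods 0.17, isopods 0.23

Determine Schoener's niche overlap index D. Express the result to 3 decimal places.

0.430

Σ|p₁ᵢ − p₂ᵢ| = 0.57 + 0.29 + 0.28 = 1.14
D = 1 − ½ × 1.14 = 1 − 0.570 = 0.43000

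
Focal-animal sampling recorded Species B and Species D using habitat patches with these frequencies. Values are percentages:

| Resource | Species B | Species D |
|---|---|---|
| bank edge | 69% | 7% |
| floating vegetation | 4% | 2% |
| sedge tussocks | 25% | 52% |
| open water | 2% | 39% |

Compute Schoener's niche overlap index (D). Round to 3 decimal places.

0.360

Convert percentages to proportions (divide by 100).
Σ|p₁ᵢ − p₂ᵢ| = 0.62 + 0.02 + 0.27 + 0.37 = 1.28
D = 1 − ½ × 1.28 = 1 − 0.640 = 0.36000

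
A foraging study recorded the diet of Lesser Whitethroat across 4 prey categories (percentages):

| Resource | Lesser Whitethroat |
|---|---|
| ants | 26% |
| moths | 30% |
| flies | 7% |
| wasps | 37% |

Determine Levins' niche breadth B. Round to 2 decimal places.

3.34

Convert percentages to proportions (divide by 100).
Σpᵢ² = 0.26² + 0.30² + 0.07² + 0.37² = 0.0676 + 0.0900 + 0.0049 + 0.1369 = 0.2994
B = 1 / 0.2994 = 3.3400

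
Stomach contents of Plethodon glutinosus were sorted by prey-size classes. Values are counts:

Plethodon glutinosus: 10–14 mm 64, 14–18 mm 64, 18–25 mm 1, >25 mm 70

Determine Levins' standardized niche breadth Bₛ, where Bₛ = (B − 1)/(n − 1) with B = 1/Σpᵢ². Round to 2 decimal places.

Proportions for Plethodon glutinosus (n=199): 64/199=0.3216, 64/199=0.3216, 1/199=0.0050, 70/199=0.3518
Σpᵢ² = 0.3216² + 0.3216² + 0.0050² + 0.3518² = 0.103427 + 0.103427 + 0.000025 + 0.123763 = 0.330642
B = 1 / 0.330642 = 3.0244
Bₛ = (B − 1)/(n − 1) = (3.0244 − 1)/(4 − 1) = 2.0244/3 = 0.6748

0.67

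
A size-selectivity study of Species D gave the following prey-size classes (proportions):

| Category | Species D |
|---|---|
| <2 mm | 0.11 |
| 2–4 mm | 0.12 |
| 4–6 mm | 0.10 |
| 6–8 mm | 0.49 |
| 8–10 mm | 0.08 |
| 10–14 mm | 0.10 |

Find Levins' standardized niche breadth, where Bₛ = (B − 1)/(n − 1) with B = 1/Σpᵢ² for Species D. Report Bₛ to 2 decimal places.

0.48

Σpᵢ² = 0.11² + 0.12² + 0.10² + 0.49² + 0.08² + 0.10² = 0.0121 + 0.0144 + 0.0100 + 0.2401 + 0.0064 + 0.0100 = 0.2930
B = 1 / 0.2930 = 3.4130
Bₛ = (B − 1)/(n − 1) = (3.4130 − 1)/(6 − 1) = 2.4130/5 = 0.4826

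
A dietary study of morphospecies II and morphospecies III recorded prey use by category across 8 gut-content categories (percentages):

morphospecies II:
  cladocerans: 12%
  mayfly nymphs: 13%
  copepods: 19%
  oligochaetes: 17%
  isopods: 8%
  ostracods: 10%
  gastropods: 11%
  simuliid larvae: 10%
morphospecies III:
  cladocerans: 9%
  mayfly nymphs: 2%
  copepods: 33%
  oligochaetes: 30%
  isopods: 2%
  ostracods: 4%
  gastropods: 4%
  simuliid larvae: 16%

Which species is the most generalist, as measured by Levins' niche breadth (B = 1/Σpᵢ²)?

Convert percentages to proportions (divide by 100).
Σp_IIᵢ² = 0.12² + 0.13² + 0.19² + 0.17² + 0.08² + 0.10² + 0.11² + 0.10² = 0.0144 + 0.0169 + 0.0361 + 0.0289 + 0.0064 + 0.0100 + 0.0121 + 0.0100 = 0.1348
B_II = 1 / 0.1348 = 7.4184
Σp_IIIᵢ² = 0.09² + 0.02² + 0.33² + 0.30² + 0.02² + 0.04² + 0.04² + 0.16² = 0.0081 + 0.0004 + 0.1089 + 0.0900 + 0.0004 + 0.0016 + 0.0016 + 0.0256 = 0.2366
B_III = 1 / 0.2366 = 4.2265
Highest B → broadest niche (most generalist): morphospecies II (B = 7.42).

morphospecies II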